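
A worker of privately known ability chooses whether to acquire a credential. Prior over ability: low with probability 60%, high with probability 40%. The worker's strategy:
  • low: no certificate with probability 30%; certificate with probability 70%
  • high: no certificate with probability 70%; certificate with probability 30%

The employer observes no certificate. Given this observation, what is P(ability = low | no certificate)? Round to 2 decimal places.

P(no certificate) = 0.6·0.3 + 0.4·0.7 = 0.46
P(low | no certificate) = (0.6·0.3) / 0.46 = 0.18 / 0.46 = 0.391304

0.39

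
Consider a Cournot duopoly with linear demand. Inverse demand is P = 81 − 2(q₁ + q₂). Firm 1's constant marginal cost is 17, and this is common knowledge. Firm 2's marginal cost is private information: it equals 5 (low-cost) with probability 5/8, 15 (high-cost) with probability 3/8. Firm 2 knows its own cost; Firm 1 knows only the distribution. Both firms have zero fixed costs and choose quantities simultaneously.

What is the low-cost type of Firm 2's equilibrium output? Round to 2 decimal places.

Firm 2 with cost c maximizes (81 − 2(q₁+q₂) − c)·q₂, giving q₂(c) = (81 − c − 2q₁)/4.
E[c₂] = 5/8·5 + 3/8·15 = 8.75
Firm 1's FOC against E[q₂] yields q₁ = (81 − 2·17 + E[c₂])/6 = (81 − 34 + 8.75)/6 = 9.29167.
q₂(low-cost) = (81 − 5 − 2·9.29167)/4 = 14.3542.

14.35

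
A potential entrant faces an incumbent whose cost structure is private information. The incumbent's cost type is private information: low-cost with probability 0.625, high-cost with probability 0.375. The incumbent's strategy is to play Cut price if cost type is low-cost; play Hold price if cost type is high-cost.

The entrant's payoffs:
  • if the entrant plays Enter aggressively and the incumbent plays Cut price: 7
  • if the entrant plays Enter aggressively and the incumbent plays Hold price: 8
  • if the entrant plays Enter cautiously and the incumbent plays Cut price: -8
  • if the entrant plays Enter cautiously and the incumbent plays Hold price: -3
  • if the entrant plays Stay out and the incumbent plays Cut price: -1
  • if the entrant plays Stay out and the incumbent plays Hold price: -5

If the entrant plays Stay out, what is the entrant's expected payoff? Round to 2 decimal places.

-2.50

Take the expectation over the incumbent's cost type, weighting each type's action by its prior probability.
E[Stay out] = 0.625·(-1) + 0.375·(-5) = (-0.625) + (-1.875) = -2.5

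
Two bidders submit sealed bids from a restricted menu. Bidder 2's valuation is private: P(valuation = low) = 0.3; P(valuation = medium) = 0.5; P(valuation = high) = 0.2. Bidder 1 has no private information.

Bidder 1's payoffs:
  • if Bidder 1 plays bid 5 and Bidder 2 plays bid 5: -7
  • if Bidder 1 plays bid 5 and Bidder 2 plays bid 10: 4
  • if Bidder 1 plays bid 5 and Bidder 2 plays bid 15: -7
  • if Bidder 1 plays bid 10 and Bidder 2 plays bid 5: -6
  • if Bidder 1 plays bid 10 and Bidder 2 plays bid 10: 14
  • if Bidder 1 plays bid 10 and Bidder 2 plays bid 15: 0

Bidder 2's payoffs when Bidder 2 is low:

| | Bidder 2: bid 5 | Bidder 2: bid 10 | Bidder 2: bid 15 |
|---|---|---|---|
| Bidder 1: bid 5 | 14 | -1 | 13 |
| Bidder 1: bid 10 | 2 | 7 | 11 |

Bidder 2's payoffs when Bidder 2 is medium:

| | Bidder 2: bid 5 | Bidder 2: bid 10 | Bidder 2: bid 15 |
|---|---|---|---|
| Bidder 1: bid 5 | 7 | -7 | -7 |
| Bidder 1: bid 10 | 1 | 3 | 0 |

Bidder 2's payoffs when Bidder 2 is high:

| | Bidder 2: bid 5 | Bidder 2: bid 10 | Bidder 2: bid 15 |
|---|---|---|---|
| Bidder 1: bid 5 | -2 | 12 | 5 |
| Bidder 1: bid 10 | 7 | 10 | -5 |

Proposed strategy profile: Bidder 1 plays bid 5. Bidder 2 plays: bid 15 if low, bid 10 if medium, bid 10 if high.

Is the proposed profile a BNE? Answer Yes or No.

No

A profile is a BNE iff every type of every player is best-responding given beliefs about the other side.
Bidder 1 plays bid 5: E[bid 5] = 0.3·(-7) + 0.5·(4) + 0.2·(4) = 0.7; E[bid 10] = 9.8. Not best-responding. ✗
Bidder 2 (valuation low), facing bid 5: bid 5 gives 14, bid 10 gives -1, bid 15 gives 13. Proposed bid 15 is not best — profitable deviation exists. ✗
Bidder 2 (valuation medium), facing bid 5: bid 5 gives 7, bid 10 gives -7, bid 15 gives -7. Proposed bid 10 is not best — profitable deviation exists. ✗
Bidder 2 (valuation high), facing bid 5: bid 5 gives -2, bid 10 gives 12, bid 15 gives 5. Proposed bid 10 is best. ✓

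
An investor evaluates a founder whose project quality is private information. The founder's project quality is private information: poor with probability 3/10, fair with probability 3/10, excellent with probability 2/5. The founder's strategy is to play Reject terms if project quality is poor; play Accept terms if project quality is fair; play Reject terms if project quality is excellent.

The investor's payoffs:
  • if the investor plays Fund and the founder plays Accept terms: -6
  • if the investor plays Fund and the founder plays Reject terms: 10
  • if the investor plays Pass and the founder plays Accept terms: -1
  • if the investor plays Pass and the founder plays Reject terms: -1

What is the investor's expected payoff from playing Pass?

-1

E[Pass] = 3/10·(-1) + 3/10·(-1) + 2/5·(-1) = (-3/10) + (-3/10) + (-2/5) = -1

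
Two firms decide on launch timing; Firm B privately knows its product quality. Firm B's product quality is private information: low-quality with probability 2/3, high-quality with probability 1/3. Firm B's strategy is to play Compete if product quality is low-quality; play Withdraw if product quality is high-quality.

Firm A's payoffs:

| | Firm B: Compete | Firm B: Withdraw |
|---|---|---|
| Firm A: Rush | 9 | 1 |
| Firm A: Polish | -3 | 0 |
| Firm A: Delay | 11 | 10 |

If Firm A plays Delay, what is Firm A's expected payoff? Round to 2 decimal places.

10.67

E[Delay] = 2/3·11 + 1/3·10 = 22/3 + 10/3 = 32/3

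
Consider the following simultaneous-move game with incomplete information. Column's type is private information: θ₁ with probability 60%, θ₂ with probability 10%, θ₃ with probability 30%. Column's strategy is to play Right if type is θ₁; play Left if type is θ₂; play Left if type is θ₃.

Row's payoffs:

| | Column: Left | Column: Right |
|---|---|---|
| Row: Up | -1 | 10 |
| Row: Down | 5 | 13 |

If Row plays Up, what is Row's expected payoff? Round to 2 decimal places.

E[Up] = 0.6·10 + 0.1·(-1) + 0.3·(-1) = 6 + (-0.1) + (-0.3) = 5.6

5.60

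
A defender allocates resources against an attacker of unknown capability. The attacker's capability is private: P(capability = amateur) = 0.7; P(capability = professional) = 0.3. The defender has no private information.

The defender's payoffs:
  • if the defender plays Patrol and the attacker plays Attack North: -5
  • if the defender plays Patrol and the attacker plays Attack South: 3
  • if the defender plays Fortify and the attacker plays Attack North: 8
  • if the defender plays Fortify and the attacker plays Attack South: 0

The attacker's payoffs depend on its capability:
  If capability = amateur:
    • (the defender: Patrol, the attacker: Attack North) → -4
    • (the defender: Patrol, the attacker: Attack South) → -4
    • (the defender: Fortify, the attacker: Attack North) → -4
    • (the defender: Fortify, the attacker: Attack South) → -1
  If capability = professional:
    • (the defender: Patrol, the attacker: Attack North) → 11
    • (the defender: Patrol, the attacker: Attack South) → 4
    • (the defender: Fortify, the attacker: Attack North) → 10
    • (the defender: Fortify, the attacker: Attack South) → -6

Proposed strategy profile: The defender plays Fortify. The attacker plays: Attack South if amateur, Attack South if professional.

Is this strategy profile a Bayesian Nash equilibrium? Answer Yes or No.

A profile is a BNE iff every type of every player is best-responding given beliefs about the other side.
The defender plays Fortify: E[Fortify] = 0.7·(0) + 0.3·(0) = 0; E[Patrol] = 3. Not best-responding. ✗
The attacker (capability amateur), facing Fortify: Attack North gives -4, Attack South gives -1. Proposed Attack South is best. ✓
The attacker (capability professional), facing Fortify: Attack North gives 10, Attack South gives -6. Proposed Attack South is not best — profitable deviation exists. ✗

No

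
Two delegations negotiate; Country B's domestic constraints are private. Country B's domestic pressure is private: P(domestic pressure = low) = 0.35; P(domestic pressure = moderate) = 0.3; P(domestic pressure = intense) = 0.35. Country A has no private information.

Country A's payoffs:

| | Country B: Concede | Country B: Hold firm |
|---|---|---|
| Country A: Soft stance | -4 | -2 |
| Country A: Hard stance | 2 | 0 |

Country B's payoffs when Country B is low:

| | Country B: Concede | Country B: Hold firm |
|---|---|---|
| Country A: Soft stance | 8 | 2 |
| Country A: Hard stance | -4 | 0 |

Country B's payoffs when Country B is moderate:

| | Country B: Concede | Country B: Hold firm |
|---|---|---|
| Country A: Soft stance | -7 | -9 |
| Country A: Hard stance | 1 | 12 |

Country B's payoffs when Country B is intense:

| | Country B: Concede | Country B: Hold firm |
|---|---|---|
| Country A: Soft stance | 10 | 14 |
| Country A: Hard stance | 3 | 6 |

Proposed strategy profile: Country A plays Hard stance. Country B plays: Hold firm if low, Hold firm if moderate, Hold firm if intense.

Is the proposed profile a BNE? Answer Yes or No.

Yes

Country A plays Hard stance: E[Hard stance] = 0.35·(0) + 0.3·(0) + 0.35·(0) = 0; E[Soft stance] = -2. Best-responding. ✓
Country B (domestic pressure low), facing Hard stance: Concede gives -4, Hold firm gives 0. Proposed Hold firm is best. ✓
Country B (domestic pressure moderate), facing Hard stance: Concede gives 1, Hold firm gives 12. Proposed Hold firm is best. ✓
Country B (domestic pressure intense), facing Hard stance: Concede gives 3, Hold firm gives 6. Proposed Hold firm is best. ✓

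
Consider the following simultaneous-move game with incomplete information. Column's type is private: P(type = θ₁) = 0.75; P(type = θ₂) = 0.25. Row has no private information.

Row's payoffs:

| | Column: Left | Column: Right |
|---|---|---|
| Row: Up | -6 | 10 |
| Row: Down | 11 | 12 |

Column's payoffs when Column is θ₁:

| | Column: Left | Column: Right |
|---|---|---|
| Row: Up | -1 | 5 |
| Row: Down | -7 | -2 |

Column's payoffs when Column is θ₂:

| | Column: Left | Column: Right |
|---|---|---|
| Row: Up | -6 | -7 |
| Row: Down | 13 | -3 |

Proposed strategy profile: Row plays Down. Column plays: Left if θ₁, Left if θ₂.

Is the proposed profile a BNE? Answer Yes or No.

No

Row plays Down: E[Down] = 0.75·(11) + 0.25·(11) = 11; E[Up] = -6. Best-responding. ✓
Column (type θ₁), facing Down: Left gives -7, Right gives -2. Proposed Left is not best — profitable deviation exists. ✗
Column (type θ₂), facing Down: Left gives 13, Right gives -3. Proposed Left is best. ✓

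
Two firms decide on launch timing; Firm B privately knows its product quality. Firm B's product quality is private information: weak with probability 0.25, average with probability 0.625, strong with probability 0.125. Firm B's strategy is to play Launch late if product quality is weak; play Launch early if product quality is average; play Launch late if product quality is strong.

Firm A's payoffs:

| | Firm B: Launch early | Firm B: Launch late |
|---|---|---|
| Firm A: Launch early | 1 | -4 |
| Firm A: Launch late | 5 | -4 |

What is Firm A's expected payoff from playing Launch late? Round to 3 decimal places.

1.625

E[Launch late] = 0.25·(-4) + 0.625·5 + 0.125·(-4) = (-1) + 3.125 + (-0.5) = 1.625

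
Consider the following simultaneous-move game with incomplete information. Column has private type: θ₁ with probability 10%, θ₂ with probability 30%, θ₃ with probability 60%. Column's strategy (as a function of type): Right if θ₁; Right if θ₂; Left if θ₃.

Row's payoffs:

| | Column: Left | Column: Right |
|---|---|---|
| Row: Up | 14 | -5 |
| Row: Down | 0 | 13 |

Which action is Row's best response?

Up

E[Up] = 0.1·(-5) + 0.3·(-5) + 0.6·(14) = 6.4
E[Down] = 0.1·(13) + 0.3·(13) + 0.6·(0) = 5.2
Best response: Up (6.4 is the largest).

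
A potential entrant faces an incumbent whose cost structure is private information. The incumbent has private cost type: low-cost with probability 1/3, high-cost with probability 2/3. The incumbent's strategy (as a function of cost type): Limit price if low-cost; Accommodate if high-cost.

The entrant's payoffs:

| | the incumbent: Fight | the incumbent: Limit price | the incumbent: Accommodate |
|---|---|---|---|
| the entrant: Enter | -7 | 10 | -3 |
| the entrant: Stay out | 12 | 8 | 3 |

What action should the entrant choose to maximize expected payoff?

Stay out

E[Enter] = 1/3·(10) + 2/3·(-3) = 4/3
E[Stay out] = 1/3·(8) + 2/3·(3) = 14/3
Best response: Stay out (14/3 is the largest).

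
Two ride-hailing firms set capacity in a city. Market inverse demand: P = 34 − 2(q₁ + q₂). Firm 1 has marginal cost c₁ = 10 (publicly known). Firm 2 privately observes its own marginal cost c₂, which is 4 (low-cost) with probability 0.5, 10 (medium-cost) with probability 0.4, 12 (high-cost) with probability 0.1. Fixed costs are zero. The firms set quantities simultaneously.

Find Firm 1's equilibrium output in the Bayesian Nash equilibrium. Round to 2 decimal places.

3.53

Each type of Firm 2 best-responds to q₁; Firm 1 best-responds to the expected q₂ over Firm 2's types.
Firm 2 with cost c maximizes (34 − 2(q₁+q₂) − c)·q₂, giving q₂(c) = (34 − c − 2q₁)/4.
E[c₂] = 0.5·4 + 0.4·10 + 0.1·12 = 7.2
Firm 1's FOC against E[q₂] yields q₁ = (34 − 2·10 + E[c₂])/6 = (34 − 20 + 7.2)/6 = 3.53333.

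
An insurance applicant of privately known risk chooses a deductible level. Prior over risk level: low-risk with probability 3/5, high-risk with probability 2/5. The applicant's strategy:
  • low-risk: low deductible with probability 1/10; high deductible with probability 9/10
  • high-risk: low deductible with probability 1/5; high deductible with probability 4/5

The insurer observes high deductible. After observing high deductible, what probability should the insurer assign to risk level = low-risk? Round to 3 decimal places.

0.628

Apply Bayes' rule using the sender's strategy as the likelihood.
P(high deductible) = (3/5)·(9/10) + (2/5)·(4/5) = 43/50
P(low-risk | high deductible) = ((3/5)·(9/10)) / (43/50) = (27/50) / (43/50) = 27/43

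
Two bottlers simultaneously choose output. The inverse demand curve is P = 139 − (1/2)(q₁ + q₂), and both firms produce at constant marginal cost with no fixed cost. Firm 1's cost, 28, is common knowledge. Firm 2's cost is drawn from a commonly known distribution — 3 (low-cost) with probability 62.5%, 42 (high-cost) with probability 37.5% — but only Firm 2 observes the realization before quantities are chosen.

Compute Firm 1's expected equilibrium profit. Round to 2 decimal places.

2250.09

Each type of Firm 2 best-responds to q₁; Firm 1 best-responds to the expected q₂ over Firm 2's types.
Firm 2 with cost c maximizes (139 − (1/2)(q₁+q₂) − c)·q₂, giving q₂(c) = (139 − c − (1/2)q₁).
E[c₂] = 0.625·3 + 0.375·42 = 17.625
Firm 1's FOC against E[q₂] yields q₁ = (139 − 2·28 + E[c₂])/(3/2) = (139 − 56 + 17.625)/(3/2) = 67.0833.
E[P] = 139 − (1/2)·(q₁ + E[q₂]) = 61.5417; Firm 1's expected profit = (E[P] − 28)·q₁ = (61.5417 − 28)·67.0833 = 2250.09.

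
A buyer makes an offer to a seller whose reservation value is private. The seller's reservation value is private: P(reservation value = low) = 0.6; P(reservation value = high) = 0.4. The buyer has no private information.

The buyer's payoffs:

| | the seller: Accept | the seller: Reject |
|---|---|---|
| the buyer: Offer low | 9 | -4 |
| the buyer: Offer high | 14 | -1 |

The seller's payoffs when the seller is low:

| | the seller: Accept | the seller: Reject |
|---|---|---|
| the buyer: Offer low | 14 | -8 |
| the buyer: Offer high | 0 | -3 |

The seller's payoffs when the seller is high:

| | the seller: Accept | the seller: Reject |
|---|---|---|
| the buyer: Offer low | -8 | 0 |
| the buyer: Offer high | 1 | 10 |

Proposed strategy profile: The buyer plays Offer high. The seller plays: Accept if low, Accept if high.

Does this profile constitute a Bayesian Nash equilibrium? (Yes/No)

No

The buyer plays Offer high: E[Offer high] = 0.6·(14) + 0.4·(14) = 14; E[Offer low] = 9. Best-responding. ✓
The seller (reservation value low), facing Offer high: Accept gives 0, Reject gives -3. Proposed Accept is best. ✓
The seller (reservation value high), facing Offer high: Accept gives 1, Reject gives 10. Proposed Accept is not best — profitable deviation exists. ✗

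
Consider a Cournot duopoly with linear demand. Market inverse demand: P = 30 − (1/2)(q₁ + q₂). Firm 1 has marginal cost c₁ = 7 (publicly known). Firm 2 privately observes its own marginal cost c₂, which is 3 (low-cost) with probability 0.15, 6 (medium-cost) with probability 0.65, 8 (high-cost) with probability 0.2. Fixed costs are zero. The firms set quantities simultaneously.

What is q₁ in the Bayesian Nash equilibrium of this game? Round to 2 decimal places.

Firm 2 with cost c maximizes (30 − (1/2)(q₁+q₂) − c)·q₂, giving q₂(c) = (30 − c − (1/2)q₁).
E[c₂] = 0.15·3 + 0.65·6 + 0.2·8 = 5.95
Firm 1's FOC against E[q₂] yields q₁ = (30 − 2·7 + E[c₂])/(3/2) = (30 − 14 + 5.95)/(3/2) = 14.6333.

14.63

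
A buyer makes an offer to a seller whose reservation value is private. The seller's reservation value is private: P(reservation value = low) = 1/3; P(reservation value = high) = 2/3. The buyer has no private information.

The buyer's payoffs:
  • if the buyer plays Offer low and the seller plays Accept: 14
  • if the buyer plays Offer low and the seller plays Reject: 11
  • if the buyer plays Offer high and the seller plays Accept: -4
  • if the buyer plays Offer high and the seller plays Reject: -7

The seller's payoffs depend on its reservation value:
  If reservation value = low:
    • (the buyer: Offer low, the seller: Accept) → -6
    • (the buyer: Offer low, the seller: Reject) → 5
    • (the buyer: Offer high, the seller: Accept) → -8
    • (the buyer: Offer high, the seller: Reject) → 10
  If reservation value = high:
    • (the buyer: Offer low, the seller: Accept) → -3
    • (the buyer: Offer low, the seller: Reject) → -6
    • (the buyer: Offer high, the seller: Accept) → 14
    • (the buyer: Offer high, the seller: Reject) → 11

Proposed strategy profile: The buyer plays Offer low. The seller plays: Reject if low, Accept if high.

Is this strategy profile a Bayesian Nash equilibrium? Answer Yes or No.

Yes

The buyer plays Offer low: E[Offer low] = 1/3·(11) + 2/3·(14) = 13; E[Offer high] = -5. Best-responding. ✓
The seller (reservation value low), facing Offer low: Accept gives -6, Reject gives 5. Proposed Reject is best. ✓
The seller (reservation value high), facing Offer low: Accept gives -3, Reject gives -6. Proposed Accept is best. ✓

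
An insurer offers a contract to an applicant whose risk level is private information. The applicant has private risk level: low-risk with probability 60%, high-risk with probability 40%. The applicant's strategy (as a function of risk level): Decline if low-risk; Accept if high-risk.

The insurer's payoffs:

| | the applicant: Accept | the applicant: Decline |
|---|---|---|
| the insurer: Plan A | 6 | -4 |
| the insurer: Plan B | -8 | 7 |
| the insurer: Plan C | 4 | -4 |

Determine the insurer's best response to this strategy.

Plan B

E[Plan A] = 0.6·(-4) + 0.4·(6) = 0
E[Plan B] = 0.6·(7) + 0.4·(-8) = 1
E[Plan C] = 0.6·(-4) + 0.4·(4) = -0.8
Best response: Plan B (1 is the largest).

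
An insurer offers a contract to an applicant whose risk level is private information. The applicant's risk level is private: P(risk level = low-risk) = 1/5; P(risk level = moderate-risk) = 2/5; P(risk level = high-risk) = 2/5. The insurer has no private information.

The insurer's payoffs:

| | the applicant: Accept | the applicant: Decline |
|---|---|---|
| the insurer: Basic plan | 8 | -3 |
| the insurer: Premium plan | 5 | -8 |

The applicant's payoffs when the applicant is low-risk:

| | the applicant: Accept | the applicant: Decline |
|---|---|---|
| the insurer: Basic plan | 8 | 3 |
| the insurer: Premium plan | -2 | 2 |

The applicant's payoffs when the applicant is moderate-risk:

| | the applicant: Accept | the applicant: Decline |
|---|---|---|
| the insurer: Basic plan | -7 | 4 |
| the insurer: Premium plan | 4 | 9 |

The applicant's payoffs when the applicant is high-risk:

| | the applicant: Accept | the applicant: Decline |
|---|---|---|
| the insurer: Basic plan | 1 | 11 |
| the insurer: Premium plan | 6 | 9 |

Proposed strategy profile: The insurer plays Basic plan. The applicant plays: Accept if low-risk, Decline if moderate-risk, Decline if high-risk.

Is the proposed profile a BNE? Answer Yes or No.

Yes

The insurer plays Basic plan: E[Basic plan] = 1/5·(8) + 2/5·(-3) + 2/5·(-3) = -4/5; E[Premium plan] = -27/5. Best-responding. ✓
The applicant (risk level low-risk), facing Basic plan: Accept gives 8, Decline gives 3. Proposed Accept is best. ✓
The applicant (risk level moderate-risk), facing Basic plan: Accept gives -7, Decline gives 4. Proposed Decline is best. ✓
The applicant (risk level high-risk), facing Basic plan: Accept gives 1, Decline gives 11. Proposed Decline is best. ✓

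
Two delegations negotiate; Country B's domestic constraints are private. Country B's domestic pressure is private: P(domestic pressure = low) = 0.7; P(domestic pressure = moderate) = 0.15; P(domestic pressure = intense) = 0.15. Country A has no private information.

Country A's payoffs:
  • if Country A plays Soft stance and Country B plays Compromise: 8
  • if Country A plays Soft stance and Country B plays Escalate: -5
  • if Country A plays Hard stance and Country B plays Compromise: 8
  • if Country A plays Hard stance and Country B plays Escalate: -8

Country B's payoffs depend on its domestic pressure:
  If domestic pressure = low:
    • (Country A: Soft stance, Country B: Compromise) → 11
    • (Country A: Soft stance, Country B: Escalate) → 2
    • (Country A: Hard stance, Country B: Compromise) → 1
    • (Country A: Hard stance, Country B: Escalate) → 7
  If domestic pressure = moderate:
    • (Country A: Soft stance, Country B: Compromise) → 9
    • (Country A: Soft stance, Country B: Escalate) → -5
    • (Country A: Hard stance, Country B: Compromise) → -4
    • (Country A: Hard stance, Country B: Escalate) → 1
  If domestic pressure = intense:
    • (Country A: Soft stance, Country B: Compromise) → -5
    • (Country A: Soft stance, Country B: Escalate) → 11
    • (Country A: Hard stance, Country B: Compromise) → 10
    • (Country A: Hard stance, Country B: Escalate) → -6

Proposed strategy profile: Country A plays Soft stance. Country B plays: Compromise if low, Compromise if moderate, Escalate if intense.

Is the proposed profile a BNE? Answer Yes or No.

A profile is a BNE iff every type of every player is best-responding given beliefs about the other side.
Country A plays Soft stance: E[Soft stance] = 0.7·(8) + 0.15·(8) + 0.15·(-5) = 6.05; E[Hard stance] = 5.6. Best-responding. ✓
Country B (domestic pressure low), facing Soft stance: Compromise gives 11, Escalate gives 2. Proposed Compromise is best. ✓
Country B (domestic pressure moderate), facing Soft stance: Compromise gives 9, Escalate gives -5. Proposed Compromise is best. ✓
Country B (domestic pressure intense), facing Soft stance: Compromise gives -5, Escalate gives 11. Proposed Escalate is best. ✓

Yes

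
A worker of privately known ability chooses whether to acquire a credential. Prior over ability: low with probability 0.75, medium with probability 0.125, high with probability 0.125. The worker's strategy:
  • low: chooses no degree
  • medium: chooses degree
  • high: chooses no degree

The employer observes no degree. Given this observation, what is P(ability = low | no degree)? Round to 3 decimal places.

Apply Bayes' rule using the sender's strategy as the likelihood.
P(no degree) = 0.75·1 + 0.125·0 + 0.125·1 = 0.875
P(low | no degree) = (0.75·1) / 0.875 = 0.75 / 0.875 = 0.857143

0.857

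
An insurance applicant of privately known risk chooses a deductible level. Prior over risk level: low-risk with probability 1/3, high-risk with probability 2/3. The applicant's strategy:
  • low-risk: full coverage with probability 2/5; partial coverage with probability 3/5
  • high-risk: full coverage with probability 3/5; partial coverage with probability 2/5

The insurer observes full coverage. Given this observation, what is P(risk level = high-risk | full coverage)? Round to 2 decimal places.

0.75

P(full coverage) = (1/3)·(2/5) + (2/3)·(3/5) = 8/15
P(high-risk | full coverage) = ((2/3)·(3/5)) / (8/15) = (2/5) / (8/15) = 3/4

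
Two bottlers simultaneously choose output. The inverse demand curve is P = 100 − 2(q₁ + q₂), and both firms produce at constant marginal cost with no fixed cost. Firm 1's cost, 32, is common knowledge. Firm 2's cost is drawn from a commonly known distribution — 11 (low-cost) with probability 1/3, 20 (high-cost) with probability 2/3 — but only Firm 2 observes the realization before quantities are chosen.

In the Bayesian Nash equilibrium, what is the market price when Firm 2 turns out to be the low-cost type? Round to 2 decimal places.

46.67

Type-c best response for Firm 2: q₂(c) = (100 − c)/4 − q₁/2.
Firm 1 maximizes expected profit; its first-order condition is 100 − 4q₁ − 2E[q₂] − 32 = 0.
Substituting E[q₂] and solving: E[c₂] = 17, so q₁ = (100 − 2·32 + 17)/6 = 8.83333.
q₂(low-cost) = 17.8333, so P = 100 − 2·(8.83333 + 17.8333) = 46.6667.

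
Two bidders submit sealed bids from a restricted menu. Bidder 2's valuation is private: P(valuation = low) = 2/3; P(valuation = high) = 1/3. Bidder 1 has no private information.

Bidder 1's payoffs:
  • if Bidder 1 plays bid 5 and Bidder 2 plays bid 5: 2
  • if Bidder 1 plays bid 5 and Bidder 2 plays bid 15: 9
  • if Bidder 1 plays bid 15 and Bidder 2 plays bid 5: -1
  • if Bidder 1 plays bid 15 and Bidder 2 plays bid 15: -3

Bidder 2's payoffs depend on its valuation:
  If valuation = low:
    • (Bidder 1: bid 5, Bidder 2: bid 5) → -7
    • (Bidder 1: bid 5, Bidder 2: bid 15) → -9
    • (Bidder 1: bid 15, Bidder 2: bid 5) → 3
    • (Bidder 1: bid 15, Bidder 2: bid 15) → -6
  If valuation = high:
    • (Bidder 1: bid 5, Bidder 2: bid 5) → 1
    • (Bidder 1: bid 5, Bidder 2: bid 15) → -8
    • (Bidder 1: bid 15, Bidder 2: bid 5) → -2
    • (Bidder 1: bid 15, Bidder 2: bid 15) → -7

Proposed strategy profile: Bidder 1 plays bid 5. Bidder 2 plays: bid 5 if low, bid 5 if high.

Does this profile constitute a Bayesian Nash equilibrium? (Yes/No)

Yes

Bidder 1 plays bid 5: E[bid 5] = 2/3·(2) + 1/3·(2) = 2; E[bid 15] = -1. Best-responding. ✓
Bidder 2 (valuation low), facing bid 5: bid 5 gives -7, bid 15 gives -9. Proposed bid 5 is best. ✓
Bidder 2 (valuation high), facing bid 5: bid 5 gives 1, bid 15 gives -8. Proposed bid 5 is best. ✓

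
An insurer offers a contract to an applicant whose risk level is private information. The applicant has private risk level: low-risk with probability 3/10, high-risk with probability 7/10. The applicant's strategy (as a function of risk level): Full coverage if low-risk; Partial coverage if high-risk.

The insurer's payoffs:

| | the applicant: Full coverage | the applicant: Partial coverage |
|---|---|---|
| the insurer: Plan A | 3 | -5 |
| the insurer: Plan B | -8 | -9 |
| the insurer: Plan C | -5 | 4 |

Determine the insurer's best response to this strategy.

Plan C

E[Plan A] = 3/10·(3) + 7/10·(-5) = -13/5
E[Plan B] = 3/10·(-8) + 7/10·(-9) = -87/10
E[Plan C] = 3/10·(-5) + 7/10·(4) = 13/10
Best response: Plan C (13/10 is the largest).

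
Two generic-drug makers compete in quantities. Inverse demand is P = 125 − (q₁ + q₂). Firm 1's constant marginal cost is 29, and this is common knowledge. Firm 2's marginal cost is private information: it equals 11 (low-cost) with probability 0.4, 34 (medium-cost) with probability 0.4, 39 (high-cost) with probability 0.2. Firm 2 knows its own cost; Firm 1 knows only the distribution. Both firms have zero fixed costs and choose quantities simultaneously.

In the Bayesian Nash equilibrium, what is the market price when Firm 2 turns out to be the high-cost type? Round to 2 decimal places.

66.53

Type-c best response for Firm 2: q₂(c) = (125 − c)/2 − q₁/2.
Firm 1 maximizes expected profit; its first-order condition is 125 − 2q₁ − E[q₂] − 29 = 0.
Substituting E[q₂] and solving: E[c₂] = 25.8, so q₁ = (125 − 2·29 + 25.8)/3 = 30.9333.
q₂(high-cost) = 27.5333, so P = 125 − (30.9333 + 27.5333) = 66.5333.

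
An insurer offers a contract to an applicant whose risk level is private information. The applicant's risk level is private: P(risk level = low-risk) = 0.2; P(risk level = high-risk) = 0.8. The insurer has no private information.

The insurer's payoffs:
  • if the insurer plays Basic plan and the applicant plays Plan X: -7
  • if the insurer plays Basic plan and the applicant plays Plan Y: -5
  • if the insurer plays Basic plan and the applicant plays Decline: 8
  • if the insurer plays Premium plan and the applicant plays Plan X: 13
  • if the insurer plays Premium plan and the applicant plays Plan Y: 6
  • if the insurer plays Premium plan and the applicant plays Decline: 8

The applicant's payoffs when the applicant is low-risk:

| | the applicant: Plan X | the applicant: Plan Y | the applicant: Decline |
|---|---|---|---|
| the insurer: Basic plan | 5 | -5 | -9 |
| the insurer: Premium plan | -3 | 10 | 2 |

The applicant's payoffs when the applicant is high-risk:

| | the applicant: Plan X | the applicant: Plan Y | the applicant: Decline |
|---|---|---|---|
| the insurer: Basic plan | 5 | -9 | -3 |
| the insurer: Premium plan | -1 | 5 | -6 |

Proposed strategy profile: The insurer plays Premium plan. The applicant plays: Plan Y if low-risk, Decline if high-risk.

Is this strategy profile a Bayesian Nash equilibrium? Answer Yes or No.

The insurer plays Premium plan: E[Premium plan] = 0.2·(6) + 0.8·(8) = 7.6; E[Basic plan] = 5.4. Best-responding. ✓
The applicant (risk level low-risk), facing Premium plan: Plan X gives -3, Plan Y gives 10, Decline gives 2. Proposed Plan Y is best. ✓
The applicant (risk level high-risk), facing Premium plan: Plan X gives -1, Plan Y gives 5, Decline gives -6. Proposed Decline is not best — profitable deviation exists. ✗

No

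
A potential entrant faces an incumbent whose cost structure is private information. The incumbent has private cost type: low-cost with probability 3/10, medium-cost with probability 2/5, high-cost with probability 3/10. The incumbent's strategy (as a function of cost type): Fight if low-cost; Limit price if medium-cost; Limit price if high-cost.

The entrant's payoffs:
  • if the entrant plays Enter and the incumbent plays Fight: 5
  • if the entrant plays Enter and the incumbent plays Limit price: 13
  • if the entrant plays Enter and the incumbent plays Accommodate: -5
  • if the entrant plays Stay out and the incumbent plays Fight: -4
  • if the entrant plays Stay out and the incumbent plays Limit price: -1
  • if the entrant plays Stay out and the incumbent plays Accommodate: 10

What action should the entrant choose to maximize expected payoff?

Enter

Compute the entrant's expected payoff for each action, taking the expectation over the incumbent's type.
E[Enter] = 3/10·(5) + 2/5·(13) + 3/10·(13) = 53/5
E[Stay out] = 3/10·(-4) + 2/5·(-1) + 3/10·(-1) = -19/10
Best response: Enter (53/5 is the largest).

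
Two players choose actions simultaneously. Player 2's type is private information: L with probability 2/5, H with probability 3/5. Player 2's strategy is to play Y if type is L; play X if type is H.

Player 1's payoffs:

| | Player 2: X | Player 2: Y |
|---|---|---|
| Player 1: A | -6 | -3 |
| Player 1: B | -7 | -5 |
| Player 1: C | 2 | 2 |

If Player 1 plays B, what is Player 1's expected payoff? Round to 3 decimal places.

-6.200

Take the expectation over Player 2's type, weighting each type's action by its prior probability.
E[B] = 2/5·(-5) + 3/5·(-7) = (-2) + (-21/5) = -31/5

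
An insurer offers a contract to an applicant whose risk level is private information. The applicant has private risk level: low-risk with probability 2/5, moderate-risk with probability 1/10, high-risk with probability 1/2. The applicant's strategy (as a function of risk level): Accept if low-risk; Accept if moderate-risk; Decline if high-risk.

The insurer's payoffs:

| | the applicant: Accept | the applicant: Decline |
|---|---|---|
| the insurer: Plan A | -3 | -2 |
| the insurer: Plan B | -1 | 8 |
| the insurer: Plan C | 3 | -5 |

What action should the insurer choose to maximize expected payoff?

Plan B

E[Plan A] = 2/5·(-3) + 1/10·(-3) + 1/2·(-2) = -5/2
E[Plan B] = 2/5·(-1) + 1/10·(-1) + 1/2·(8) = 7/2
E[Plan C] = 2/5·(3) + 1/10·(3) + 1/2·(-5) = -1
Best response: Plan B (7/2 is the largest).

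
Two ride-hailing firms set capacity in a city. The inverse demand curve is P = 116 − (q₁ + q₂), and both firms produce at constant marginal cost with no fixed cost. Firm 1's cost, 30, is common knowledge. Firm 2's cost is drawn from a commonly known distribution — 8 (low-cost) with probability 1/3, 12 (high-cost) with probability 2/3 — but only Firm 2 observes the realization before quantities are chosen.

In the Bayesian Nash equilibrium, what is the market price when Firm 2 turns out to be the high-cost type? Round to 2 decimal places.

Type-c best response for Firm 2: q₂(c) = (116 − c)/2 − q₁/2.
Firm 1 maximizes expected profit; its first-order condition is 116 − 2q₁ − E[q₂] − 30 = 0.
Substituting E[q₂] and solving: E[c₂] = 10.6667, so q₁ = (116 − 2·30 + 10.6667)/3 = 22.2222.
q₂(high-cost) = 40.8889, so P = 116 − (22.2222 + 40.8889) = 52.8889.

52.89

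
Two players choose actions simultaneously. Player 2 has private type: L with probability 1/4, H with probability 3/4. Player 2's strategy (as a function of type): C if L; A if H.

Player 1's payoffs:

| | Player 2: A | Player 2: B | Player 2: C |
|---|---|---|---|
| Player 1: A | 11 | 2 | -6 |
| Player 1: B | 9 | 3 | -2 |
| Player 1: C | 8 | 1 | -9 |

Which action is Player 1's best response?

A

E[A] = 1/4·(-6) + 3/4·(11) = 27/4
E[B] = 1/4·(-2) + 3/4·(9) = 25/4
E[C] = 1/4·(-9) + 3/4·(8) = 15/4
Best response: A (27/4 is the largest).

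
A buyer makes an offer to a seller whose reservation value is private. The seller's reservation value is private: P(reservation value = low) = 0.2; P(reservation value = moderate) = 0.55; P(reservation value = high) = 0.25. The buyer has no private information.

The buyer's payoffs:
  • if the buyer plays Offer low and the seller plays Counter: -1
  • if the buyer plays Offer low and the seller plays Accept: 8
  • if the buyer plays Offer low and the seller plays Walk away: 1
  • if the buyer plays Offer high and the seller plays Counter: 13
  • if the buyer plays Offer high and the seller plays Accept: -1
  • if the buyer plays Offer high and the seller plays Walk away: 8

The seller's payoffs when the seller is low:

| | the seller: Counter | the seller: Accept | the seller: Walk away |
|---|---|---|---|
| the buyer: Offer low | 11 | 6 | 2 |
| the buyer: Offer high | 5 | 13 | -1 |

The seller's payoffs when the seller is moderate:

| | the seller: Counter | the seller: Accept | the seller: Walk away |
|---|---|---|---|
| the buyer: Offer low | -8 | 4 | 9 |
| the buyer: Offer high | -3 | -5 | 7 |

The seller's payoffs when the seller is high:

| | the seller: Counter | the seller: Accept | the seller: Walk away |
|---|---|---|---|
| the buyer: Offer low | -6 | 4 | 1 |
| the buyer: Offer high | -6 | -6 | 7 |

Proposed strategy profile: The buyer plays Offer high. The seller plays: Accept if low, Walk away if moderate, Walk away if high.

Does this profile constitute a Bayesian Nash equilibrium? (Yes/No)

Yes

The buyer plays Offer high: E[Offer high] = 0.2·(-1) + 0.55·(8) + 0.25·(8) = 6.2; E[Offer low] = 2.4. Best-responding. ✓
The seller (reservation value low), facing Offer high: Counter gives 5, Accept gives 13, Walk away gives -1. Proposed Accept is best. ✓
The seller (reservation value moderate), facing Offer high: Counter gives -3, Accept gives -5, Walk away gives 7. Proposed Walk away is best. ✓
The seller (reservation value high), facing Offer high: Counter gives -6, Accept gives -6, Walk away gives 7. Proposed Walk away is best. ✓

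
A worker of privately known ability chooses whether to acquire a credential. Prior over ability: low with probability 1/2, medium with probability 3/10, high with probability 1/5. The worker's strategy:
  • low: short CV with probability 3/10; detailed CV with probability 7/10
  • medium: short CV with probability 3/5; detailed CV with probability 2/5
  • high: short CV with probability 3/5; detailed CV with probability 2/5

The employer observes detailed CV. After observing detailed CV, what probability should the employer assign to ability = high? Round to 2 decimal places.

P(detailed CV) = (1/2)·(7/10) + (3/10)·(2/5) + (1/5)·(2/5) = 11/20
P(high | detailed CV) = ((1/5)·(2/5)) / (11/20) = (2/25) / (11/20) = 8/55

0.15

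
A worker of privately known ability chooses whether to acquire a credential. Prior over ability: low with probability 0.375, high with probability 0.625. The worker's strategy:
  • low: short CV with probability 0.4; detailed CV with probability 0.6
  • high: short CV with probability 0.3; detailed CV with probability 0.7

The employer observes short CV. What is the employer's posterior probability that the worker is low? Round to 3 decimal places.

0.444

Apply Bayes' rule using the sender's strategy as the likelihood.
P(short CV) = 0.375·0.4 + 0.625·0.3 = 0.3375
P(low | short CV) = (0.375·0.4) / 0.3375 = 0.15 / 0.3375 = 0.444444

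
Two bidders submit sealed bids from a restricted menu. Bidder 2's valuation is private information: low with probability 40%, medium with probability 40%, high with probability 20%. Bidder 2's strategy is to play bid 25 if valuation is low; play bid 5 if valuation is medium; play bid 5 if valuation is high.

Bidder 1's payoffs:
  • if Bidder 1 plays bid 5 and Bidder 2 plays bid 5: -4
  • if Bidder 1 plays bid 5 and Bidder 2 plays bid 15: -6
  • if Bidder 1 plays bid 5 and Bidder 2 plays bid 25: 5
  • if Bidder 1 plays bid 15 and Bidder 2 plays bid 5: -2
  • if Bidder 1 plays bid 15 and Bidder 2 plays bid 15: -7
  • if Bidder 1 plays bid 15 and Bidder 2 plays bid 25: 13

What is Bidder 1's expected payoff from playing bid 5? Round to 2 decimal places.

E[bid 5] = 0.4·5 + 0.4·(-4) + 0.2·(-4) = 2 + (-1.6) + (-0.8) = -0.4

-0.40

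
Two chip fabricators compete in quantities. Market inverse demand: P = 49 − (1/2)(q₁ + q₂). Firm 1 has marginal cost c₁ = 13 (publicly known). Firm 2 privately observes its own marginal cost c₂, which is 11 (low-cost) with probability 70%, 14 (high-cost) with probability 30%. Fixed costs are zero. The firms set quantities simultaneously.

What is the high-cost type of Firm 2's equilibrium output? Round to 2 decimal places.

Firm 2 with cost c maximizes (49 − (1/2)(q₁+q₂) − c)·q₂, giving q₂(c) = (49 − c − (1/2)q₁).
E[c₂] = 0.7·11 + 0.3·14 = 11.9
Firm 1's FOC against E[q₂] yields q₁ = (49 − 2·13 + E[c₂])/(3/2) = (49 − 26 + 11.9)/(3/2) = 23.2667.
q₂(high-cost) = (49 − 14 − (1/2)·23.2667) = 23.3667.

23.37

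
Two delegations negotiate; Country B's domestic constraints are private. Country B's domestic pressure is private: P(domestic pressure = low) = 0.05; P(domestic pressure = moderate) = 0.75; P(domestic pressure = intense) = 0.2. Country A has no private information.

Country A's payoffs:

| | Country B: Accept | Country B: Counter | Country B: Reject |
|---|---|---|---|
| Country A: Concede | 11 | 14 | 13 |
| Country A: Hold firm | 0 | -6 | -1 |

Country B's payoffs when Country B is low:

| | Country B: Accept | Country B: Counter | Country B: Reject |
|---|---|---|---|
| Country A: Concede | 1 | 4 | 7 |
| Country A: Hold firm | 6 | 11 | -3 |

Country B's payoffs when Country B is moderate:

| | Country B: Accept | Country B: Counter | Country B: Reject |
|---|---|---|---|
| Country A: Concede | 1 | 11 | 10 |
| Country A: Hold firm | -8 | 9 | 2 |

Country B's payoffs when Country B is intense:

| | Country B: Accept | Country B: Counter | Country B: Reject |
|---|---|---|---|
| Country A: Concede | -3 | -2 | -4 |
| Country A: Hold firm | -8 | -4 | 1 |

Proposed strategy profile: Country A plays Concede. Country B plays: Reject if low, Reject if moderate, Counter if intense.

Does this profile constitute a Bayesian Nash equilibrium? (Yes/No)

No

Country A plays Concede: E[Concede] = 0.05·(13) + 0.75·(13) + 0.2·(14) = 13.2; E[Hold firm] = -2. Best-responding. ✓
Country B (domestic pressure low), facing Concede: Accept gives 1, Counter gives 4, Reject gives 7. Proposed Reject is best. ✓
Country B (domestic pressure moderate), facing Concede: Accept gives 1, Counter gives 11, Reject gives 10. Proposed Reject is not best — profitable deviation exists. ✗
Country B (domestic pressure intense), facing Concede: Accept gives -3, Counter gives -2, Reject gives -4. Proposed Counter is best. ✓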